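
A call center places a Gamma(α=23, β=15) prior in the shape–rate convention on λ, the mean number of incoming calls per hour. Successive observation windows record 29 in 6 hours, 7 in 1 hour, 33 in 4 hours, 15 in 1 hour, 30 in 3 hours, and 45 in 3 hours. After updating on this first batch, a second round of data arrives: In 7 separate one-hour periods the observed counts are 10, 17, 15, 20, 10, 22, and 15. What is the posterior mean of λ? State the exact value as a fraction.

291/40

Total count: 29 + 7 + 33 + 15 + 30 + 45 = 159.
Total exposure: 6 + 1 + 4 + 1 + 3 + 3 = 18 hours.
After the first batch: Gamma(23 + 159, 15 + 18) = Gamma(182, 33).
Total count: 10 + 17 + 15 + 20 + 10 + 22 + 15 = 109.
Total exposure: 7 hours.
After the second batch: Gamma(182 + 109, 33 + 7) = Gamma(291, 40).
Posterior mean = α'/β' = 291/40.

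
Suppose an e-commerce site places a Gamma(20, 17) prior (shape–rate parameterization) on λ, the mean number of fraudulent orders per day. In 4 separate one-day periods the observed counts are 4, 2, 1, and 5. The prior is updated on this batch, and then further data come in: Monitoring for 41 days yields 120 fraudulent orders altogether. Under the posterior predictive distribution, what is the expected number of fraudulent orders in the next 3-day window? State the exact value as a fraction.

228/31

Total count: 4 + 2 + 1 + 5 = 12.
Total exposure: 4 days.
After the first batch: Gamma(20 + 12, 17 + 4) = Gamma(32, 21).
Total count 120 over total exposure 41 days.
After the second batch: Gamma(32 + 120, 21 + 41) = Gamma(152, 62).
Predictive mean over a 3-day window = T·E[λ|data] = 3·152/62 = 228/31.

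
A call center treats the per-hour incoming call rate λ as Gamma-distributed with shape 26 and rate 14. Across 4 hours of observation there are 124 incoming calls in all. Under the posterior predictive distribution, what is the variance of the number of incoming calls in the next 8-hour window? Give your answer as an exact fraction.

Total count 124 over total exposure 4 hours.
Conjugate update: add total count to the shape and total exposure to the rate, giving Gamma(150, 18).
The posterior predictive for a window of length T is Negative Binomial with variance T·α'·(β'+T)/β'² = 8·150·26/324 = 2600/27.

2600/27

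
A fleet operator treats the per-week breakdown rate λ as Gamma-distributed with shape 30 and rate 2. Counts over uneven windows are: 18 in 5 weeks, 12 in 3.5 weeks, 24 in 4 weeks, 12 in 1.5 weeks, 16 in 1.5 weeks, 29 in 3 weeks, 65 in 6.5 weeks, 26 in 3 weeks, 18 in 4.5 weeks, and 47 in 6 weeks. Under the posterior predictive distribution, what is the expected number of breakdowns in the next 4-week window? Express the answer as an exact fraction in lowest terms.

Total count: 18 + 12 + 24 + 12 + 16 + 29 + 65 + 26 + 18 + 47 = 267.
Total exposure: 5 + 3.5 + 4 + 1.5 + 1.5 + 3 + 6.5 + 3 + 4.5 + 6 = 38.5 weeks.
Conjugate update: add total count to the shape and total exposure to the rate, giving Gamma(297, 81/2).
Predictive mean over a 4-week window = T·E[λ|data] = 4·297/(81/2) = 88/3.

88/3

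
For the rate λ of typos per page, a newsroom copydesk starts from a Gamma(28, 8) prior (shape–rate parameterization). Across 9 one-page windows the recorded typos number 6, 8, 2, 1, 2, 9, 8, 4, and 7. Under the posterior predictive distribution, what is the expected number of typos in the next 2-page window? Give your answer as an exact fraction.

Total count: 6 + 8 + 2 + 1 + 2 + 9 + 8 + 4 + 7 = 47.
Total exposure: 9 pages.
The Gamma prior is conjugate for the Poisson rate, so λ | data ~ Gamma(28+47, 8+9) = Gamma(75, 17).
Predictive mean over a 2-page window = T·E[λ|data] = 2·75/17 = 150/17.

150/17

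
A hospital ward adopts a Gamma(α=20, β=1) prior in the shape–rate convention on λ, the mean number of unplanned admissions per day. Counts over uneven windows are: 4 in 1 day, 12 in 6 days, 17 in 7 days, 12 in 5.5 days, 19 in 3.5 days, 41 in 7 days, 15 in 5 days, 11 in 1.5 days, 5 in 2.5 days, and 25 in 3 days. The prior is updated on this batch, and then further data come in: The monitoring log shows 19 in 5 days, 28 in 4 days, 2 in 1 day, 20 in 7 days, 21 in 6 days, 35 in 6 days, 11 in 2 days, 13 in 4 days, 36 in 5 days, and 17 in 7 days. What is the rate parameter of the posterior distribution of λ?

90

Total count: 4 + 12 + 17 + 12 + 19 + 41 + 15 + 11 + 5 + 25 = 161.
Total exposure: 1 + 6 + 7 + 5.5 + 3.5 + 7 + 5 + 1.5 + 2.5 + 3 = 42 days.
After the first batch: Gamma(20 + 161, 1 + 42) = Gamma(181, 43).
Total count: 19 + 28 + 2 + 20 + 21 + 35 + 11 + 13 + 36 + 17 = 202.
Total exposure: 5 + 4 + 1 + 7 + 6 + 6 + 2 + 4 + 5 + 7 = 47 days.
After the second batch: Gamma(181 + 202, 43 + 47) = Gamma(383, 90).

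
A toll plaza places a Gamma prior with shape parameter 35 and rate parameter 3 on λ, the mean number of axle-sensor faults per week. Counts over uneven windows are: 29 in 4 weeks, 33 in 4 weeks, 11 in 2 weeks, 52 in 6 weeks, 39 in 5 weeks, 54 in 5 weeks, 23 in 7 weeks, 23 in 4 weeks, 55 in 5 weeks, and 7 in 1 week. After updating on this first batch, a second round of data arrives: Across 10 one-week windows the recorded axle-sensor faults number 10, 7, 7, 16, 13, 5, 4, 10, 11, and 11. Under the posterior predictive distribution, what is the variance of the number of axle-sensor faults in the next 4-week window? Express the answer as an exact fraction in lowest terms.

975/28

Total count: 29 + 33 + 11 + 52 + 39 + 54 + 23 + 23 + 55 + 7 = 326.
Total exposure: 4 + 4 + 2 + 6 + 5 + 5 + 7 + 4 + 5 + 1 = 43 weeks.
After the first batch: Gamma(35 + 326, 3 + 43) = Gamma(361, 46).
Total count: 10 + 7 + 7 + 16 + 13 + 5 + 4 + 10 + 11 + 11 = 94.
Total exposure: 10 weeks.
After the second batch: Gamma(361 + 94, 46 + 10) = Gamma(455, 56).
The posterior predictive for a window of length T is Negative Binomial with variance T·α'·(β'+T)/β'² = 4·455·60/3136 = 975/28.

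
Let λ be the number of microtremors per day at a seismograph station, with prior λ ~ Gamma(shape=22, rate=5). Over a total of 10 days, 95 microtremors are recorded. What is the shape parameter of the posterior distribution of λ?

Total count 95 over total exposure 10 days.
Posterior: α' = 22 + 95 = 117, β' = 5 + 10 = 15.

117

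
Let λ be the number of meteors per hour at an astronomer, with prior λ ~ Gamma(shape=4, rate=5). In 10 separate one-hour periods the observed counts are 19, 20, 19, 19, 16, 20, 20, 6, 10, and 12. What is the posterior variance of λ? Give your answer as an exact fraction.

11/15

Total count: 19 + 20 + 19 + 19 + 16 + 20 + 20 + 6 + 10 + 12 = 161.
Total exposure: 10 hours.
The Gamma prior is conjugate for the Poisson rate, so λ | data ~ Gamma(4+161, 5+10) = Gamma(165, 15).
Posterior variance = α'/β'² = 165/225 = 11/15.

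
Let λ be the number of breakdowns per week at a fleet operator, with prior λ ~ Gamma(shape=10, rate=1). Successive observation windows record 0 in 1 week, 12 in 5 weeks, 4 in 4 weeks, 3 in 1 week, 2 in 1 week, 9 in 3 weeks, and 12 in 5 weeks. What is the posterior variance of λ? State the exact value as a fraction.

Total count: 0 + 12 + 4 + 3 + 2 + 9 + 12 = 42.
Total exposure: 1 + 5 + 4 + 1 + 1 + 3 + 5 = 20 weeks.
Posterior: α' = 10 + 42 = 52, β' = 1 + 20 = 21.
Posterior variance = α'/β'² = 52/441.

52/441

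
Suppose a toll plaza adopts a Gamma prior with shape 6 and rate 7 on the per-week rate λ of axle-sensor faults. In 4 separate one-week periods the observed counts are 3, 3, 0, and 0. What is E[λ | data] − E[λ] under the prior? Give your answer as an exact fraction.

Total count: 3 + 3 + 0 + 0 = 6.
Total exposure: 4 weeks.
Posterior: α' = 6 + 6 = 12, β' = 7 + 4 = 11.
Posterior mean = 12/11 = 12/11; prior mean = 6/7 = 6/7. Difference = 12/11 − 6/7 = 18/77.

18/77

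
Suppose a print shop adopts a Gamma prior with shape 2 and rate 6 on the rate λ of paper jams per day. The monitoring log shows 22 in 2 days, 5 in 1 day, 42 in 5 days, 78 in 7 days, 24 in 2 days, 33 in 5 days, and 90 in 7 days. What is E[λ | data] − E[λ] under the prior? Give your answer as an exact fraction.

853/105

Total count: 22 + 5 + 42 + 78 + 24 + 33 + 90 = 294.
Total exposure: 2 + 1 + 5 + 7 + 2 + 5 + 7 = 29 days.
The Gamma prior is conjugate for the Poisson rate, so λ | data ~ Gamma(2+294, 6+29) = Gamma(296, 35).
Posterior mean = 296/35 = 296/35; prior mean = 2/6 = 1/3. Difference = 296/35 − 1/3 = 853/105.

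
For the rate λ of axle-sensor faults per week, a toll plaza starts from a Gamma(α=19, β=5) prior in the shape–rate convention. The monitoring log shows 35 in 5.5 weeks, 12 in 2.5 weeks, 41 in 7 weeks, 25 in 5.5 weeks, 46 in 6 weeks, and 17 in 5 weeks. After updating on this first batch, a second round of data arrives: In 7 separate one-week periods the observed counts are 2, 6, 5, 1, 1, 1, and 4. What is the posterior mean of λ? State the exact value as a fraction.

430/87

Total count: 35 + 12 + 41 + 25 + 46 + 17 = 176.
Total exposure: 5.5 + 2.5 + 7 + 5.5 + 6 + 5 = 31.5 weeks.
After the first batch: Gamma(19 + 176, 5 + 31.5) = Gamma(195, 73/2).
Total count: 2 + 6 + 5 + 1 + 1 + 1 + 4 = 20.
Total exposure: 7 weeks.
After the second batch: Gamma(195 + 20, 73/2 + 7) = Gamma(215, 87/2).
Posterior mean = α'/β' = 215/(87/2) = 430/87.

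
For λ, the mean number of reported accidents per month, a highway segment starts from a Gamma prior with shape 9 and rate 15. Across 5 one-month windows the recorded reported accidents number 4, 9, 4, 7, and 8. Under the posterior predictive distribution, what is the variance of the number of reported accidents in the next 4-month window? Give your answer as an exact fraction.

246/25

Total count: 4 + 9 + 4 + 7 + 8 = 32.
Total exposure: 5 months.
By Gamma–Poisson conjugacy, the posterior is Gamma(α + Σx, β + Σt) = Gamma(9 + 32, 15 + 5) = Gamma(41, 20).
The posterior predictive for a window of length T is Negative Binomial with variance T·α'·(β'+T)/β'² = 4·41·24/400 = 246/25.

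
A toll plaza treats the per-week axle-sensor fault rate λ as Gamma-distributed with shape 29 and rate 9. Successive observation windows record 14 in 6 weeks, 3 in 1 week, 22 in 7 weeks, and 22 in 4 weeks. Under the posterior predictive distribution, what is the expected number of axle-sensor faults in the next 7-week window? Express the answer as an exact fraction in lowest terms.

70/3

Total count: 14 + 3 + 22 + 22 = 61.
Total exposure: 6 + 1 + 7 + 4 = 18 weeks.
Conjugate update: add total count to the shape and total exposure to the rate, giving Gamma(90, 27).
Predictive mean over a 7-week window = T·E[λ|data] = 7·90/27 = 70/3.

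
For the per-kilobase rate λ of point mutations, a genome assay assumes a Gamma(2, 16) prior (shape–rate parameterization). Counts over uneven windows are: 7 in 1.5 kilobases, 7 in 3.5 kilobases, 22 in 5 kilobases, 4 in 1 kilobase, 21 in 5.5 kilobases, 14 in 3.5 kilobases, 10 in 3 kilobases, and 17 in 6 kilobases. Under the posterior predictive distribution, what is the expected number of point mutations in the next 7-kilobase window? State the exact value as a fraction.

Total count: 7 + 7 + 22 + 4 + 21 + 14 + 10 + 17 = 102.
Total exposure: 1.5 + 3.5 + 5 + 1 + 5.5 + 3.5 + 3 + 6 = 29 kilobases.
Gamma(α, β) with Poisson data over total exposure Σt gives posterior Gamma(α+Σx, β+Σt) = Gamma(104, 45).
Predictive mean over a 7-kilobase window = T·E[λ|data] = 7·104/45 = 728/45.

728/45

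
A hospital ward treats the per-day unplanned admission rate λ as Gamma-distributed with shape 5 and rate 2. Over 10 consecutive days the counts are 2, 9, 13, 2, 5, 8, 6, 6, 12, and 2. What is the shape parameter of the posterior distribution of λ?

70

Total count: 2 + 9 + 13 + 2 + 5 + 8 + 6 + 6 + 12 + 2 = 65.
Total exposure: 10 days.
Gamma(α, β) with Poisson data over total exposure Σt gives posterior Gamma(α+Σx, β+Σt) = Gamma(70, 12).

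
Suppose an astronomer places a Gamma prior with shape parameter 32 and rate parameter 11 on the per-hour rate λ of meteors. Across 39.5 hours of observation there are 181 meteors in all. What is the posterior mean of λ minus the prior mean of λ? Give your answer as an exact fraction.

1454/1111

Total count 181 over total exposure 39.5 hours.
Conjugate update: add total count to the shape and total exposure to the rate, giving Gamma(213, 101/2).
Posterior mean = 213/(101/2) = 426/101; prior mean = 32/11 = 32/11. Difference = 426/101 − 32/11 = 1454/1111.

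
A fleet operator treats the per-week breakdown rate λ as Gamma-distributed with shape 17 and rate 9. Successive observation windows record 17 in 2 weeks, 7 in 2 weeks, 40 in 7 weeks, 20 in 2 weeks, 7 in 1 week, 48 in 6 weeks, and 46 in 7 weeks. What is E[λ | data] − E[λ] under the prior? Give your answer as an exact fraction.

Total count: 17 + 7 + 40 + 20 + 7 + 48 + 46 = 185.
Total exposure: 2 + 2 + 7 + 2 + 1 + 6 + 7 = 27 weeks.
Posterior: α' = 17 + 185 = 202, β' = 9 + 27 = 36.
Posterior mean = 202/36 = 101/18; prior mean = 17/9 = 17/9. Difference = 101/18 − 17/9 = 67/18.

67/18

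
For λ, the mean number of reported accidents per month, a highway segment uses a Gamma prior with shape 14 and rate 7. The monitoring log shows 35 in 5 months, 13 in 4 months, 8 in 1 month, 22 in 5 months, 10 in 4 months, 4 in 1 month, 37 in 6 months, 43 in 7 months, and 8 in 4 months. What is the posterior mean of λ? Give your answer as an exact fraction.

Total count: 35 + 13 + 8 + 22 + 10 + 4 + 37 + 43 + 8 = 180.
Total exposure: 5 + 4 + 1 + 5 + 4 + 1 + 6 + 7 + 4 = 37 months.
By Gamma–Poisson conjugacy, the posterior is Gamma(α + Σx, β + Σt) = Gamma(14 + 180, 7 + 37) = Gamma(194, 44).
Posterior mean = α'/β' = 194/44 = 97/22.

97/22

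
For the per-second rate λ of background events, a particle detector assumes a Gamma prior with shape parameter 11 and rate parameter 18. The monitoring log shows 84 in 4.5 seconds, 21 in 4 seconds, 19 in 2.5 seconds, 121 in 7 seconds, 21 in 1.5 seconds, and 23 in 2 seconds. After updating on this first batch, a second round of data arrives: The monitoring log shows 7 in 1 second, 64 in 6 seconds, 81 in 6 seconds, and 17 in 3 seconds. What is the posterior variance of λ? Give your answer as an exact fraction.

Total count: 84 + 21 + 19 + 121 + 21 + 23 = 289.
Total exposure: 4.5 + 4 + 2.5 + 7 + 1.5 + 2 = 21.5 seconds.
After the first batch: Gamma(11 + 289, 18 + 21.5) = Gamma(300, 79/2).
Total count: 7 + 64 + 81 + 17 = 169.
Total exposure: 1 + 6 + 6 + 3 = 16 seconds.
After the second batch: Gamma(300 + 169, 79/2 + 16) = Gamma(469, 111/2).
Posterior variance = α'/β'² = 469/(12321/4) = 1876/12321.

1876/12321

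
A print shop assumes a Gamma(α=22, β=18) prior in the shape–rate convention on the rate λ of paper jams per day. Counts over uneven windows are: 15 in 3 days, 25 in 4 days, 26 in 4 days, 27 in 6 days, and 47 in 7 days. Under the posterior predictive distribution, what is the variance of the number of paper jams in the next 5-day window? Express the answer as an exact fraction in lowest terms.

Total count: 15 + 25 + 26 + 27 + 47 = 140.
Total exposure: 3 + 4 + 4 + 6 + 7 = 24 days.
Posterior: α' = 22 + 140 = 162, β' = 18 + 24 = 42.
The posterior predictive for a window of length T is Negative Binomial with variance T·α'·(β'+T)/β'² = 5·162·47/1764 = 2115/98.

2115/98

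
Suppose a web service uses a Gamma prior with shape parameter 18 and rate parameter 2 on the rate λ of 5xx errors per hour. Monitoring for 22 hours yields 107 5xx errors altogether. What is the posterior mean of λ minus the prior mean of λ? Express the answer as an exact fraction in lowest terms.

Total count 107 over total exposure 22 hours.
Posterior: α' = 18 + 107 = 125, β' = 2 + 22 = 24.
Posterior mean = 125/24 = 125/24; prior mean = 18/2 = 9. Difference = 125/24 − 9 = -91/24.

-91/24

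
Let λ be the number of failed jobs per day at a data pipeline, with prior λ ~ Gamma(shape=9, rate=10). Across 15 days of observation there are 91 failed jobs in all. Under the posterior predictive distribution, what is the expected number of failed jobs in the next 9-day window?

Total count 91 over total exposure 15 days.
The Gamma prior is conjugate for the Poisson rate, so λ | data ~ Gamma(9+91, 10+15) = Gamma(100, 25).
Predictive mean over a 9-day window = T·E[λ|data] = 9·100/25 = 36.

36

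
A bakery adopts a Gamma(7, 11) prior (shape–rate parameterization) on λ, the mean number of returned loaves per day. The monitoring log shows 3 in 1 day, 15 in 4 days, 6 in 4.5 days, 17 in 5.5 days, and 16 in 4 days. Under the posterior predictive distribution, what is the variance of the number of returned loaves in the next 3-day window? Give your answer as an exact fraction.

Total count: 3 + 15 + 6 + 17 + 16 = 57.
Total exposure: 1 + 4 + 4.5 + 5.5 + 4 = 19 days.
Gamma(α, β) with Poisson data over total exposure Σt gives posterior Gamma(α+Σx, β+Σt) = Gamma(64, 30).
The posterior predictive for a window of length T is Negative Binomial with variance T·α'·(β'+T)/β'² = 3·64·33/900 = 176/25.

176/25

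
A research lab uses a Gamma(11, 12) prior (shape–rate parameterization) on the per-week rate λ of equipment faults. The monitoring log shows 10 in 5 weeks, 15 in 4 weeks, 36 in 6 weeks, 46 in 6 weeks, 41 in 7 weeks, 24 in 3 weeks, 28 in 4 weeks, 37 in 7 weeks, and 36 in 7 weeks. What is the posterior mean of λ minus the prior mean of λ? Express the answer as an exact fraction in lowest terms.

2737/732

Total count: 10 + 15 + 36 + 46 + 41 + 24 + 28 + 37 + 36 = 273.
Total exposure: 5 + 4 + 6 + 6 + 7 + 3 + 4 + 7 + 7 = 49 weeks.
The Gamma prior is conjugate for the Poisson rate, so λ | data ~ Gamma(11+273, 12+49) = Gamma(284, 61).
Posterior mean = 284/61 = 284/61; prior mean = 11/12 = 11/12. Difference = 284/61 − 11/12 = 2737/732.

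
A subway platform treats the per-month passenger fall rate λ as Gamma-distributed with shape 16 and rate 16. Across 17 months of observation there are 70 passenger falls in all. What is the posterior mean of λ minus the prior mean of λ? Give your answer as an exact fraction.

Total count 70 over total exposure 17 months.
The Gamma prior is conjugate for the Poisson rate, so λ | data ~ Gamma(16+70, 16+17) = Gamma(86, 33).
Posterior mean = 86/33 = 86/33; prior mean = 16/16 = 1. Difference = 86/33 − 1 = 53/33.

53/33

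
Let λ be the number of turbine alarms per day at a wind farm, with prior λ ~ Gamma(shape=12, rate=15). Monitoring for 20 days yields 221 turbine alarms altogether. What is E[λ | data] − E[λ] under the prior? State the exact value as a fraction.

41/7

Total count 221 over total exposure 20 days.
Conjugate update: add total count to the shape and total exposure to the rate, giving Gamma(233, 35).
Posterior mean = 233/35 = 233/35; prior mean = 12/15 = 4/5. Difference = 233/35 − 4/5 = 41/7.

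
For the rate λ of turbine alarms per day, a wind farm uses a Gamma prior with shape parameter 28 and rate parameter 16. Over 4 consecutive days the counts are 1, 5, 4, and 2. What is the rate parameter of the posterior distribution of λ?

20

Total count: 1 + 5 + 4 + 2 = 12.
Total exposure: 4 days.
Conjugate update: add total count to the shape and total exposure to the rate, giving Gamma(40, 20).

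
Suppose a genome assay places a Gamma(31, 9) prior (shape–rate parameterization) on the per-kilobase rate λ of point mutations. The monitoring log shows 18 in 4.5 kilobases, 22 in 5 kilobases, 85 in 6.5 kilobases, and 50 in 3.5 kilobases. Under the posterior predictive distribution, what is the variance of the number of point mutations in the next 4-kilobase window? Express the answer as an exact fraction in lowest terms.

107120/3249

Total count: 18 + 22 + 85 + 50 = 175.
Total exposure: 4.5 + 5 + 6.5 + 3.5 = 19.5 kilobases.
By Gamma–Poisson conjugacy, the posterior is Gamma(α + Σx, β + Σt) = Gamma(31 + 175, 9 + 19.5) = Gamma(206, 57/2).
The posterior predictive for a window of length T is Negative Binomial with variance T·α'·(β'+T)/β'² = 4·206·(65/2)/(3249/4) = 107120/3249.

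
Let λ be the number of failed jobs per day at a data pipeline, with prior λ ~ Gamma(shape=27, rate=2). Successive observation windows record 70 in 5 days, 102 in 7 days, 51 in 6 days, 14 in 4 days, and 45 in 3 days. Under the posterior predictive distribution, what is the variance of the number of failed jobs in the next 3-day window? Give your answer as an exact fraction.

1030/27

Total count: 70 + 102 + 51 + 14 + 45 = 282.
Total exposure: 5 + 7 + 6 + 4 + 3 = 25 days.
By Gamma–Poisson conjugacy, the posterior is Gamma(α + Σx, β + Σt) = Gamma(27 + 282, 2 + 25) = Gamma(309, 27).
The posterior predictive for a window of length T is Negative Binomial with variance T·α'·(β'+T)/β'² = 3·309·30/729 = 1030/27.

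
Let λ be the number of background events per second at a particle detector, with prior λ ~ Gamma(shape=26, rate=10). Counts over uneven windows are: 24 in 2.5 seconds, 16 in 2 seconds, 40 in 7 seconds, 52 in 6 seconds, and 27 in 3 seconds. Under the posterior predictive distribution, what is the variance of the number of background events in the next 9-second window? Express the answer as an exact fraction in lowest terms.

263070/3721

Total count: 24 + 16 + 40 + 52 + 27 = 159.
Total exposure: 2.5 + 2 + 7 + 6 + 3 = 20.5 seconds.
Posterior: α' = 26 + 159 = 185, β' = 10 + 20.5 = 61/2.
The posterior predictive for a window of length T is Negative Binomial with variance T·α'·(β'+T)/β'² = 9·185·(79/2)/(3721/4) = 263070/3721.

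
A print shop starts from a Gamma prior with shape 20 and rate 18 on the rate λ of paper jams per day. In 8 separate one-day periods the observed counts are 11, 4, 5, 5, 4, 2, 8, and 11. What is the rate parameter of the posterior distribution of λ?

Total count: 11 + 4 + 5 + 5 + 4 + 2 + 8 + 11 = 50.
Total exposure: 8 days.
Posterior: α' = 20 + 50 = 70, β' = 18 + 8 = 26.

26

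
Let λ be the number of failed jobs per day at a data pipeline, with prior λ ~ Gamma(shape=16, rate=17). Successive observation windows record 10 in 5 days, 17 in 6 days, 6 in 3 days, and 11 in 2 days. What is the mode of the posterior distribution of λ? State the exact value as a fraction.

59/33

Total count: 10 + 17 + 6 + 11 = 44.
Total exposure: 5 + 6 + 3 + 2 = 16 days.
Gamma(α, β) with Poisson data over total exposure Σt gives posterior Gamma(α+Σx, β+Σt) = Gamma(60, 33).
Posterior mode = (α'−1)/β' = 59/33.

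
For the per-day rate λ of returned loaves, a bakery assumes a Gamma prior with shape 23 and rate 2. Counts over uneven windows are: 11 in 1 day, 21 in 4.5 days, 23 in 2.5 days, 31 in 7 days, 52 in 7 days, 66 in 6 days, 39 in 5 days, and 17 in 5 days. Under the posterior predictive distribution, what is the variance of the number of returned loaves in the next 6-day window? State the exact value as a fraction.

19527/400

Total count: 11 + 21 + 23 + 31 + 52 + 66 + 39 + 17 = 260.
Total exposure: 1 + 4.5 + 2.5 + 7 + 7 + 6 + 5 + 5 = 38 days.
By Gamma–Poisson conjugacy, the posterior is Gamma(α + Σx, β + Σt) = Gamma(23 + 260, 2 + 38) = Gamma(283, 40).
The posterior predictive for a window of length T is Negative Binomial with variance T·α'·(β'+T)/β'² = 6·283·46/1600 = 19527/400.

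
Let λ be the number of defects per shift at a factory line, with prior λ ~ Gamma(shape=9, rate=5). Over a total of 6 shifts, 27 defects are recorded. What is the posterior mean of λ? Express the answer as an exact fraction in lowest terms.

36/11

Total count 27 over total exposure 6 shifts.
The Gamma prior is conjugate for the Poisson rate, so λ | data ~ Gamma(9+27, 5+6) = Gamma(36, 11).
Posterior mean = α'/β' = 36/11.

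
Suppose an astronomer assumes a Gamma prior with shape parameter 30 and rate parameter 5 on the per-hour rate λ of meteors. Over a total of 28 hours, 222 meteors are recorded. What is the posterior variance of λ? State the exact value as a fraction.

Total count 222 over total exposure 28 hours.
Conjugate update: add total count to the shape and total exposure to the rate, giving Gamma(252, 33).
Posterior variance = α'/β'² = 252/1089 = 28/121.

28/121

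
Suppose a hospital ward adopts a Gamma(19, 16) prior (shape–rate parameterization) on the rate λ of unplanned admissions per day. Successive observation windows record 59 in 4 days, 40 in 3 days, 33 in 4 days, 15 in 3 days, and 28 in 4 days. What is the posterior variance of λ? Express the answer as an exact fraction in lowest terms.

Total count: 59 + 40 + 33 + 15 + 28 = 175.
Total exposure: 4 + 3 + 4 + 3 + 4 = 18 days.
Posterior: α' = 19 + 175 = 194, β' = 16 + 18 = 34.
Posterior variance = α'/β'² = 194/1156 = 97/578.

97/578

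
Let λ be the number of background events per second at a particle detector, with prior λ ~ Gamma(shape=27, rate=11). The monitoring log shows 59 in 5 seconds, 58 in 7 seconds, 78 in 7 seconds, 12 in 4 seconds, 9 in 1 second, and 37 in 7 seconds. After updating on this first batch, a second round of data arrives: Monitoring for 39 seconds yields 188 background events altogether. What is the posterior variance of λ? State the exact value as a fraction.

Total count: 59 + 58 + 78 + 12 + 9 + 37 = 253.
Total exposure: 5 + 7 + 7 + 4 + 1 + 7 = 31 seconds.
After the first batch: Gamma(27 + 253, 11 + 31) = Gamma(280, 42).
Total count 188 over total exposure 39 seconds.
After the second batch: Gamma(280 + 188, 42 + 39) = Gamma(468, 81).
Posterior variance = α'/β'² = 468/6561 = 52/729.

52/729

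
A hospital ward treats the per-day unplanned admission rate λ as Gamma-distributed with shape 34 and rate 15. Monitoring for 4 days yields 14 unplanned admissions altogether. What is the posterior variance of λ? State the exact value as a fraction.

48/361

Total count 14 over total exposure 4 days.
By Gamma–Poisson conjugacy, the posterior is Gamma(α + Σx, β + Σt) = Gamma(34 + 14, 15 + 4) = Gamma(48, 19).
Posterior variance = α'/β'² = 48/361.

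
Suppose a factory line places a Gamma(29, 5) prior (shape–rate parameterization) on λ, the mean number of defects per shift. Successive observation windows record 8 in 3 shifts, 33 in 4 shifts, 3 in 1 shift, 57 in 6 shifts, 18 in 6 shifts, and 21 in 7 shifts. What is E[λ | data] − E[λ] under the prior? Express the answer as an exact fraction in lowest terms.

Total count: 8 + 33 + 3 + 57 + 18 + 21 = 140.
Total exposure: 3 + 4 + 1 + 6 + 6 + 7 = 27 shifts.
Conjugate update: add total count to the shape and total exposure to the rate, giving Gamma(169, 32).
Posterior mean = 169/32 = 169/32; prior mean = 29/5 = 29/5. Difference = 169/32 − 29/5 = -83/160.

-83/160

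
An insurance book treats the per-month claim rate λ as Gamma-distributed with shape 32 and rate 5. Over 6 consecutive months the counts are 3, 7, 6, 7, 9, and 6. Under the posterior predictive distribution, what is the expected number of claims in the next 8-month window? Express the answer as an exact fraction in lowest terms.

Total count: 3 + 7 + 6 + 7 + 9 + 6 = 38.
Total exposure: 6 months.
Gamma(α, β) with Poisson data over total exposure Σt gives posterior Gamma(α+Σx, β+Σt) = Gamma(70, 11).
Predictive mean over an 8-month window = T·E[λ|data] = 8·70/11 = 560/11.

560/11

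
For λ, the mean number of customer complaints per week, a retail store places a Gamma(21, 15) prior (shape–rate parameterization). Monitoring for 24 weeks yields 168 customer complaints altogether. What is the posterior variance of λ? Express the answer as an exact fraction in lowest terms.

Total count 168 over total exposure 24 weeks.
The Gamma prior is conjugate for the Poisson rate, so λ | data ~ Gamma(21+168, 15+24) = Gamma(189, 39).
Posterior variance = α'/β'² = 189/1521 = 21/169.

21/169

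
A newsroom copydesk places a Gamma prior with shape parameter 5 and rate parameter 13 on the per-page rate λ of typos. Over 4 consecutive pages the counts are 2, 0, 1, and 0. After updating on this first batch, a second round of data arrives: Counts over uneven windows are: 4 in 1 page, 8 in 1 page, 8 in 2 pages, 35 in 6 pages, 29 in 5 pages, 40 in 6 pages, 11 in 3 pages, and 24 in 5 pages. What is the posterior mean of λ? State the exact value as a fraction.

Total count: 2 + 0 + 1 + 0 = 3.
Total exposure: 4 pages.
After the first batch: Gamma(5 + 3, 13 + 4) = Gamma(8, 17).
Total count: 4 + 8 + 8 + 35 + 29 + 40 + 11 + 24 = 159.
Total exposure: 1 + 1 + 2 + 6 + 5 + 6 + 3 + 5 = 29 pages.
After the second batch: Gamma(8 + 159, 17 + 29) = Gamma(167, 46).
Posterior mean = α'/β' = 167/46.

167/46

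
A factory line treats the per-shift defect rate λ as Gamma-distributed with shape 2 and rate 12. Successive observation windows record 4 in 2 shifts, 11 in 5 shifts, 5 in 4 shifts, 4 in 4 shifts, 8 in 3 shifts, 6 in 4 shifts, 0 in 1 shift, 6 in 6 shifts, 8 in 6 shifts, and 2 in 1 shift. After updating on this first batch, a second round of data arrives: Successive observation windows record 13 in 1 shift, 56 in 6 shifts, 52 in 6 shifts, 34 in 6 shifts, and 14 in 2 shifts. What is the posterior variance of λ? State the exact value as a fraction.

25/529

Total count: 4 + 11 + 5 + 4 + 8 + 6 + 0 + 6 + 8 + 2 = 54.
Total exposure: 2 + 5 + 4 + 4 + 3 + 4 + 1 + 6 + 6 + 1 = 36 shifts.
After the first batch: Gamma(2 + 54, 12 + 36) = Gamma(56, 48).
Total count: 13 + 56 + 52 + 34 + 14 = 169.
Total exposure: 1 + 6 + 6 + 6 + 2 = 21 shifts.
After the second batch: Gamma(56 + 169, 48 + 21) = Gamma(225, 69).
Posterior variance = α'/β'² = 225/4761 = 25/529.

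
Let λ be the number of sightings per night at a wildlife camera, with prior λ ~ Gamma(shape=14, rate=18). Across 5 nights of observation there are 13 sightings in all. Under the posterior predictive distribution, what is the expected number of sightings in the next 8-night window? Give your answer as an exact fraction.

Total count 13 over total exposure 5 nights.
Gamma(α, β) with Poisson data over total exposure Σt gives posterior Gamma(α+Σx, β+Σt) = Gamma(27, 23).
Predictive mean over an 8-night window = T·E[λ|data] = 8·27/23 = 216/23.

216/23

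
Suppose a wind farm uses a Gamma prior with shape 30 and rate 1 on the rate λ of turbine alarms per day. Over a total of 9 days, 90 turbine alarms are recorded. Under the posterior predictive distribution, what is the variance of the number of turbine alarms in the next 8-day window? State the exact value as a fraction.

864/5

Total count 90 over total exposure 9 days.
Posterior: α' = 30 + 90 = 120, β' = 1 + 9 = 10.
The posterior predictive for a window of length T is Negative Binomial with variance T·α'·(β'+T)/β'² = 8·120·18/100 = 864/5.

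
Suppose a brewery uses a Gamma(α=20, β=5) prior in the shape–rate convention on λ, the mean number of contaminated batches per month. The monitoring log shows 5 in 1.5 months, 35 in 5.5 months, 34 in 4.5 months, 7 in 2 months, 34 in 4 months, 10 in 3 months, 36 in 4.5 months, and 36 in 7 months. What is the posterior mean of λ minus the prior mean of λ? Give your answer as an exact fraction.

Total count: 5 + 35 + 34 + 7 + 34 + 10 + 36 + 36 = 197.
Total exposure: 1.5 + 5.5 + 4.5 + 2 + 4 + 3 + 4.5 + 7 = 32 months.
Gamma(α, β) with Poisson data over total exposure Σt gives posterior Gamma(α+Σx, β+Σt) = Gamma(217, 37).
Posterior mean = 217/37 = 217/37; prior mean = 20/5 = 4. Difference = 217/37 − 4 = 69/37.

69/37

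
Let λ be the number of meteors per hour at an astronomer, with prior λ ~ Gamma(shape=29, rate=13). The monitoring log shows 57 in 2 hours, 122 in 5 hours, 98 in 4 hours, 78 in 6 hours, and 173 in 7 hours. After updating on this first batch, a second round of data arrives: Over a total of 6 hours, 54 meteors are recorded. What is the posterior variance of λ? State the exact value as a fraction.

611/1849

Total count: 57 + 122 + 98 + 78 + 173 = 528.
Total exposure: 2 + 5 + 4 + 6 + 7 = 24 hours.
After the first batch: Gamma(29 + 528, 13 + 24) = Gamma(557, 37).
Total count 54 over total exposure 6 hours.
After the second batch: Gamma(557 + 54, 37 + 6) = Gamma(611, 43).
Posterior variance = α'/β'² = 611/1849.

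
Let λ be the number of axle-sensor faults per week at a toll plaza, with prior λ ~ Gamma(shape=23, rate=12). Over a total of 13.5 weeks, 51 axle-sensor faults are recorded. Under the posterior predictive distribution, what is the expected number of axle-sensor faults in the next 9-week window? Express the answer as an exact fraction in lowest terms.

444/17

Total count 51 over total exposure 13.5 weeks.
Posterior: α' = 23 + 51 = 74, β' = 12 + 13.5 = 51/2.
Predictive mean over a 9-week window = T·E[λ|data] = 9·74/(51/2) = 444/17.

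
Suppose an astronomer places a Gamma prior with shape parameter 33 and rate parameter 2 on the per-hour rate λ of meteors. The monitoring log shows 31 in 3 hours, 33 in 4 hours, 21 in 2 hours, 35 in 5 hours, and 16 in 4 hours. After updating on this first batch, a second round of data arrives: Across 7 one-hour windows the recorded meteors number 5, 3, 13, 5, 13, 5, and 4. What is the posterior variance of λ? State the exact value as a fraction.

217/729

Total count: 31 + 33 + 21 + 35 + 16 = 136.
Total exposure: 3 + 4 + 2 + 5 + 4 = 18 hours.
After the first batch: Gamma(33 + 136, 2 + 18) = Gamma(169, 20).
Total count: 5 + 3 + 13 + 5 + 13 + 5 + 4 = 48.
Total exposure: 7 hours.
After the second batch: Gamma(169 + 48, 20 + 7) = Gamma(217, 27).
Posterior variance = α'/β'² = 217/729.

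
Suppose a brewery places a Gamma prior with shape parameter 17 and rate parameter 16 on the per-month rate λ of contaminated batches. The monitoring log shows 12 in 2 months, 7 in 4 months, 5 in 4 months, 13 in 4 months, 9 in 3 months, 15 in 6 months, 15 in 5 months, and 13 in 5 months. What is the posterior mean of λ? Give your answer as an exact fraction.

106/49

Total count: 12 + 7 + 5 + 13 + 9 + 15 + 15 + 13 = 89.
Total exposure: 2 + 4 + 4 + 4 + 3 + 6 + 5 + 5 = 33 months.
Posterior: α' = 17 + 89 = 106, β' = 16 + 33 = 49.
Posterior mean = α'/β' = 106/49.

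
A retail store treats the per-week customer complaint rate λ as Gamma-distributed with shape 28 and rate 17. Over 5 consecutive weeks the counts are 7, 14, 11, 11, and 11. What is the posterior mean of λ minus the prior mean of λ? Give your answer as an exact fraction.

389/187

Total count: 7 + 14 + 11 + 11 + 11 = 54.
Total exposure: 5 weeks.
Posterior: α' = 28 + 54 = 82, β' = 17 + 5 = 22.
Posterior mean = 82/22 = 41/11; prior mean = 28/17 = 28/17. Difference = 41/11 − 28/17 = 389/187.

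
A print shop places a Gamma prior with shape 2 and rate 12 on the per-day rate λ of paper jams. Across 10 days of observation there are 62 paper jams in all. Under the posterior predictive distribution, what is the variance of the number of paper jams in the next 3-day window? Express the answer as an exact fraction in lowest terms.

1200/121

Total count 62 over total exposure 10 days.
The Gamma prior is conjugate for the Poisson rate, so λ | data ~ Gamma(2+62, 12+10) = Gamma(64, 22).
The posterior predictive for a window of length T is Negative Binomial with variance T·α'·(β'+T)/β'² = 3·64·25/484 = 1200/121.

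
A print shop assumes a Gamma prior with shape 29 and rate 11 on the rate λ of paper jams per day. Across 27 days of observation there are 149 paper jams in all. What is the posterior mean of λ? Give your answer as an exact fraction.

Total count 149 over total exposure 27 days.
Conjugate update: add total count to the shape and total exposure to the rate, giving Gamma(178, 38).
Posterior mean = α'/β' = 178/38 = 89/19.

89/19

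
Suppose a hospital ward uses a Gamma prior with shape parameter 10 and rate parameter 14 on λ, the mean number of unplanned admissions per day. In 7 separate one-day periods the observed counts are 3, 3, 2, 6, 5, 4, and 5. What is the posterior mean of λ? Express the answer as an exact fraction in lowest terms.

38/21

Total count: 3 + 3 + 2 + 6 + 5 + 4 + 5 = 28.
Total exposure: 7 days.
Gamma(α, β) with Poisson data over total exposure Σt gives posterior Gamma(α+Σx, β+Σt) = Gamma(38, 21).
Posterior mean = α'/β' = 38/21.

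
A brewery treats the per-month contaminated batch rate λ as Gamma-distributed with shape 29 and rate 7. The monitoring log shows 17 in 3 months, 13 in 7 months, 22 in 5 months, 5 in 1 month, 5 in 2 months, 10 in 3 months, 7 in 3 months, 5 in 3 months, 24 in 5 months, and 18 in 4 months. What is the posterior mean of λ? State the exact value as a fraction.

Total count: 17 + 13 + 22 + 5 + 5 + 10 + 7 + 5 + 24 + 18 = 126.
Total exposure: 3 + 7 + 5 + 1 + 2 + 3 + 3 + 3 + 5 + 4 = 36 months.
Gamma(α, β) with Poisson data over total exposure Σt gives posterior Gamma(α+Σx, β+Σt) = Gamma(155, 43).
Posterior mean = α'/β' = 155/43.

155/43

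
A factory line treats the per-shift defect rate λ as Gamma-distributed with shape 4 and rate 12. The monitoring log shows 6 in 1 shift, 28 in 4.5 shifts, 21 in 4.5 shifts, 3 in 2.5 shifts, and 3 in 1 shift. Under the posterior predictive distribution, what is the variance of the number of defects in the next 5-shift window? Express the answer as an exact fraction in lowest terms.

Total count: 6 + 28 + 21 + 3 + 3 = 61.
Total exposure: 1 + 4.5 + 4.5 + 2.5 + 1 = 13.5 shifts.
Conjugate update: add total count to the shape and total exposure to the rate, giving Gamma(65, 51/2).
The posterior predictive for a window of length T is Negative Binomial with variance T·α'·(β'+T)/β'² = 5·65·(61/2)/(2601/4) = 39650/2601.

39650/2601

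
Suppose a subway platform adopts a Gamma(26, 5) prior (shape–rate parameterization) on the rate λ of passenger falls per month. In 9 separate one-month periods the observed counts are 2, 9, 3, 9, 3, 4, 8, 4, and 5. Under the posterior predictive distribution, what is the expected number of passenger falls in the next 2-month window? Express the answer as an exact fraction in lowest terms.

73/7

Total count: 2 + 9 + 3 + 9 + 3 + 4 + 8 + 4 + 5 = 47.
Total exposure: 9 months.
The Gamma prior is conjugate for the Poisson rate, so λ | data ~ Gamma(26+47, 5+9) = Gamma(73, 14).
Predictive mean over a 2-month window = T·E[λ|data] = 2·73/14 = 73/7.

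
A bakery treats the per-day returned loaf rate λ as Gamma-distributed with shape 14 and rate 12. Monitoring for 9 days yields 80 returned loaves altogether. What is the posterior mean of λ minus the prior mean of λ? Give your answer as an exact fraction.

139/42

Total count 80 over total exposure 9 days.
Gamma(α, β) with Poisson data over total exposure Σt gives posterior Gamma(α+Σx, β+Σt) = Gamma(94, 21).
Posterior mean = 94/21 = 94/21; prior mean = 14/12 = 7/6. Difference = 94/21 − 7/6 = 139/42.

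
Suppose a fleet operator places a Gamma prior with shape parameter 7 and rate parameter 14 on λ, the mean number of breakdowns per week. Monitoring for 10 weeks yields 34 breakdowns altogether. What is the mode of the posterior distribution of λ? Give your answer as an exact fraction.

Total count 34 over total exposure 10 weeks.
Posterior: α' = 7 + 34 = 41, β' = 14 + 10 = 24.
Posterior mode = (α'−1)/β' = 40/24 = 5/3.

5/3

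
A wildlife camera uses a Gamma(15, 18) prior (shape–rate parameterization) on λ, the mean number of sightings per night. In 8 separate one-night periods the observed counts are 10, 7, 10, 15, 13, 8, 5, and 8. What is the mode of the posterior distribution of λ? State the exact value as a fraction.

Total count: 10 + 7 + 10 + 15 + 13 + 8 + 5 + 8 = 76.
Total exposure: 8 nights.
The Gamma prior is conjugate for the Poisson rate, so λ | data ~ Gamma(15+76, 18+8) = Gamma(91, 26).
Posterior mode = (α'−1)/β' = 90/26 = 45/13.

45/13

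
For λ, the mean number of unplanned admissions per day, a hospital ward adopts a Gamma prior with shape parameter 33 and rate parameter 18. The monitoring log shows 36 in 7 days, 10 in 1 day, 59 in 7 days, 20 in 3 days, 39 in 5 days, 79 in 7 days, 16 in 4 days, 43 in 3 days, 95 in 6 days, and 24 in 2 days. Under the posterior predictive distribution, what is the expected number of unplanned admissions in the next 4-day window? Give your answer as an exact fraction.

Total count: 36 + 10 + 59 + 20 + 39 + 79 + 16 + 43 + 95 + 24 = 421.
Total exposure: 7 + 1 + 7 + 3 + 5 + 7 + 4 + 3 + 6 + 2 = 45 days.
Conjugate update: add total count to the shape and total exposure to the rate, giving Gamma(454, 63).
Predictive mean over a 4-day window = T·E[λ|data] = 4·454/63 = 1816/63.

1816/63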